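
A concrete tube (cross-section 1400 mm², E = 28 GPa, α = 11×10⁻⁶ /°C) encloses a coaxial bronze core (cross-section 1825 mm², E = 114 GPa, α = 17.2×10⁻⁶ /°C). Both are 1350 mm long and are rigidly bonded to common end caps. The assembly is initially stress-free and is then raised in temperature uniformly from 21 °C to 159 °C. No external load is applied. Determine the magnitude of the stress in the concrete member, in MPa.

The bronze has the larger α, so on heating it would change length more than the concrete if both were free. The rigid plates force a common final length, so the bronze is put into compression and the concrete into tension, with equal and opposite forces P (no external load).
Setting the final lengths equal and cancelling L: (α₁ − α₂)ΔT = P/(A₁E₁) + P/(A₂E₂).
|α₁ − α₂|·ΔT = 6.2×10⁻⁶ × 138 = 0.0008556.
1/(A₁E₁) + 1/(A₂E₂) = 1/(1400×28×10³) + 1/(1825×114×10³) = 3.032×10⁻⁸ N⁻¹.
P = 0.0008556 / 3.032×10⁻⁸ = 28220 N = 28.22 kN.
σ_{concrete} = P/A₁ = 28220/1400 = 20.16 MPa, tensile.

σ ≈ 20.2 MPa (tensile)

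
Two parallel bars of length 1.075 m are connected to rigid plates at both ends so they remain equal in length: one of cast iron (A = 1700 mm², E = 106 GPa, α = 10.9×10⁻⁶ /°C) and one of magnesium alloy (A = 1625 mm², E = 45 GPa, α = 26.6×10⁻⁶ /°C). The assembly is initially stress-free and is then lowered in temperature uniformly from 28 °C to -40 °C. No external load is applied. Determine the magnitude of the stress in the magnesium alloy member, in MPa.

The magnesium alloy has the larger α, so on cooling it would change length more than the cast iron if both were free. The rigid plates force a common final length, so the magnesium alloy is put into tension and the cast iron into compression, with equal and opposite forces P (no external load).
Equating the net (thermal + elastic) strains gives |α₁ − α₂|·ΔT = P·[1/(A₁E₁) + 1/(A₂E₂)].
|α₁ − α₂|·ΔT = 15.7×10⁻⁶ × 68 = 0.001068.
1/(A₁E₁) + 1/(A₂E₂) = 1/(1700×106×10³) + 1/(1625×45×10³) = 1.922×10⁻⁸ N⁻¹.
P = 0.001068 / 1.922×10⁻⁸ = 55530 N = 55.53 kN.
σ_{magnesium alloy} = P/A₂ = 55530/1625 = 34.17 MPa, tensile.

σ ≈ 34.2 MPa (tensile)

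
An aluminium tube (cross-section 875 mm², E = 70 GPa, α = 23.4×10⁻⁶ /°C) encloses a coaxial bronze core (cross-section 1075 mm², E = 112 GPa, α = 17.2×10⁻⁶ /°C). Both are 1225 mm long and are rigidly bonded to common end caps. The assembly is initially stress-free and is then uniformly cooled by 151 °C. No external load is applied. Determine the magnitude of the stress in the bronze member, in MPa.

σ ≈ 35.4 MPa (compressive)

Equilibrium of a rigid end plate with no external load gives equal and opposite internal forces ±P in the two members. Since α_{aluminium} > α_{bronze}, cooling drives the aluminium into tension and the bronze into compression.
Setting the final lengths equal and cancelling L: (α₁ − α₂)ΔT = P/(A₁E₁) + P/(A₂E₂).
|α₁ − α₂|·ΔT = 6.2×10⁻⁶ × 151 = 0.0009362.
1/(A₁E₁) + 1/(A₂E₂) = 1/(875×70×10³) + 1/(1075×112×10³) = 2.463×10⁻⁸ N⁻¹.
P = 0.0009362 / 2.463×10⁻⁸ = 38010 N = 38.01 kN.
σ_{bronze} = P/A₂ = 38010/1075 = 35.36 MPa, compressive.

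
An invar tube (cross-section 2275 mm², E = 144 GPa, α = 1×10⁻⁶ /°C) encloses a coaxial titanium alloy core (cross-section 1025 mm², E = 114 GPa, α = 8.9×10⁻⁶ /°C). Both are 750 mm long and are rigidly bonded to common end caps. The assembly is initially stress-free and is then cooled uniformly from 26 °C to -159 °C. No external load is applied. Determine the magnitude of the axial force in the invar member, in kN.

P ≈ 126 kN (compressive in the invar)

Equilibrium of a rigid end plate with no external load gives equal and opposite internal forces ±P in the two members. Since α_{titanium alloy} > α_{invar}, cooling drives the titanium alloy into tension and the invar into compression.
Setting the final lengths equal and cancelling L: (α₁ − α₂)ΔT = P/(A₁E₁) + P/(A₂E₂).
|α₁ − α₂|·ΔT = 7.9×10⁻⁶ × 185 = 0.001462.
1/(A₁E₁) + 1/(A₂E₂) = 1/(2275×144×10³) + 1/(1025×114×10³) = 1.161×10⁻⁸ N⁻¹.
P = 0.001462 / 1.161×10⁻⁸ = 125900 N = 125.9 kN.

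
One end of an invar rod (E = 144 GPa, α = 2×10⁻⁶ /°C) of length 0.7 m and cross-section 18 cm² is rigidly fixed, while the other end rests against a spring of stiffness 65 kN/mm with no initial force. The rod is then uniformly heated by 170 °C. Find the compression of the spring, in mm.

Free thermal expansion: δ_free = αΔT L = 2×10⁻⁶ × 170 × 700 = 0.238 mm.
Let P be the compressive force at the spring. The rod shortens elastically by PL/(AE) and the spring compresses by P/k; together these equal δ_free.
So P = δ_free / [L/(AE) + 1/k] = 0.238 / [ 700/(1800×144×10³) + 1/(65×10³) ].
P = 0.238 / 1.809×10⁻⁵ = 13160 N.
Spring compression = P/k = 13160/(65×10³) = 0.2025 mm.

δ ≈ 0.202 mm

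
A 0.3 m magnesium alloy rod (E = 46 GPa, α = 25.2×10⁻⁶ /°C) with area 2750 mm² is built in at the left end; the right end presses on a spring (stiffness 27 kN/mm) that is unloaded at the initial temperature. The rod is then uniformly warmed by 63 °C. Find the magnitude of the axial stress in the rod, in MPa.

Free thermal expansion: δ_free = αΔT L = 25.2×10⁻⁶ × 63 × 300 = 0.4763 mm.
With a force P in the spring, the elastic change of the rod is PL/(AE) and that of the spring is P/k; compatibility requires their sum to equal δ_free.
So P = δ_free / [L/(AE) + 1/k] = 0.4763 / [ 300/(2750×46×10³) + 1/(27×10³) ].
P = 0.4763 / 3.941×10⁻⁵ = 12090 N.
σ = P/A = 12090/2750 = 4.395 MPa.

σ ≈ 4.39 MPa (compressive)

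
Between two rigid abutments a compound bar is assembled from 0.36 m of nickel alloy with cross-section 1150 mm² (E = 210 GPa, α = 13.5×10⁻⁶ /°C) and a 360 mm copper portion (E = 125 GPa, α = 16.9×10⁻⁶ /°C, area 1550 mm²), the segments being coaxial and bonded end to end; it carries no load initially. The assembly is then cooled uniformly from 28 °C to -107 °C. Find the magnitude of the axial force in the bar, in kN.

P ≈ 441 kN (tensile)

If the supports were absent, the total length change would be Σ αᵢΔT Lᵢ = 13.5×10⁻⁶×135×360 + 16.9×10⁻⁶×135×360 = 1.477 mm.
Since the ends are fixed, an axial force P builds up, equal in every segment, with P · Σ Lᵢ/(AᵢEᵢ) = δ_free.
The series flexibility is Σ Lᵢ/(AᵢEᵢ) = 360/(1150×210×10³) + 360/(1550×125×10³) = 3.349×10⁻⁶ mm/N.
So P = 1.477 / 3.349×10⁻⁶ = 441.2 kN, tensile.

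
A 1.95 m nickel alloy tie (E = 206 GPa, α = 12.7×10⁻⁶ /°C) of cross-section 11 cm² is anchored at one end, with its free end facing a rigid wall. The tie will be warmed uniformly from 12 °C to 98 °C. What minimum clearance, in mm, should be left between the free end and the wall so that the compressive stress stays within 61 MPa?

g ≈ 1.55 mm

With no wall the tie would lengthen by αΔT L = 12.7×10⁻⁶ × 86 × 1950 = 2.13 mm.
A stress of 61 MPa corresponds to the wall pushing the tie back by σL/E = 61×1950/(206×10³) = 0.5774 mm.
So the gap has to take up the difference, g_min = δ_free − σL/E = 2.13 − 0.5774 = 1.552 mm.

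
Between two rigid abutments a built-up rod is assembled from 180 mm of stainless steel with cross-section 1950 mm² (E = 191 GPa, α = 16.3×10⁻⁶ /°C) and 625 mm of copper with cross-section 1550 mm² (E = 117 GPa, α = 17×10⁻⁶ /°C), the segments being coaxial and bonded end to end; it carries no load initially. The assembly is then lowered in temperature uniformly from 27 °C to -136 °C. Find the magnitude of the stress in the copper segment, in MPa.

σ ≈ 363 MPa (tensile)

With the walls removed the bar would change length by δ_free = Σ αᵢΔT Lᵢ = 16.3×10⁻⁶×163×180 + 17×10⁻⁶×163×625 = 2.21 mm.
The rigid supports impose zero overall length change; the single axial force P common to all segments must satisfy P Σ Lᵢ/(AᵢEᵢ) = δ_free.
Σ Lᵢ/(AᵢEᵢ) = 180/(1950×191×10³) + 625/(1550×117×10³) = 3.93×10⁻⁶ mm/N.
So P = 2.21 / 3.93×10⁻⁶ = 562.4 kN, tensile.
σ_{copper} = P / A = 562400 / 1550 = 362.9 MPa.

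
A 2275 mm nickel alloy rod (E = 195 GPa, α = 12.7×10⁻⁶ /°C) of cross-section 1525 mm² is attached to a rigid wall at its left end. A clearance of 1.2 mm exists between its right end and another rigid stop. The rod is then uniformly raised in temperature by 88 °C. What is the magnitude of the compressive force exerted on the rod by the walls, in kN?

P ≈ 175 kN

If the wall were absent the rod would grow by αΔT L = 12.7×10⁻⁶ × 88 × 2275 = 2.543 mm.
The gap closes (δ_free > 1.2 mm) and the wall then resists a further 2.543 − 1.2 = 1.343 mm of expansion.
Compatibility: PL/(AE) = 1.343 mm, so σ = P/A = E × (1.343/2275) = 115.1 MPa.
Force on the wall = σA = 115.1 × 1525 mm² = 175.5 kN.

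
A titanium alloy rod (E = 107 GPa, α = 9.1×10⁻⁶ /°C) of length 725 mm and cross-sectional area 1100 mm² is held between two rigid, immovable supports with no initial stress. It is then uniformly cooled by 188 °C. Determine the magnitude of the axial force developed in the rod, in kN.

With zero net strain, σ = E·αΔT = 107 GPa × 9.1×10⁻⁶ × 188 = 183.1 MPa.
Axial force P = σA = 183.1 × 1100 = 201400 N = 201.4 kN, tensile.

P ≈ 201 kN (tensile)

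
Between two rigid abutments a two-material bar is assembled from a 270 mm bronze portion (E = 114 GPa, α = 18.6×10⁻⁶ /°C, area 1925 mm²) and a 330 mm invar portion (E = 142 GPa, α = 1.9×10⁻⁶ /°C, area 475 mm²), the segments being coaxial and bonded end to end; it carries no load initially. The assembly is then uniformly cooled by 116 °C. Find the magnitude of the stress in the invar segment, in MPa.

σ ≈ 225 MPa (tensile)

With the walls removed the bar would change length by δ_free = Σ αᵢΔT Lᵢ = 18.6×10⁻⁶×116×270 + 1.9×10⁻⁶×116×330 = 0.6553 mm.
Since the ends are fixed, an axial force P builds up, equal in every segment, with P · Σ Lᵢ/(AᵢEᵢ) = δ_free.
The series flexibility is Σ Lᵢ/(AᵢEᵢ) = 270/(1925×114×10³) + 330/(475×142×10³) = 6.123×10⁻⁶ mm/N.
P = 0.6553 / 6.123×10⁻⁶ = 107000 N = 107 kN, tensile.
σ_{invar} = P / A = 107000 / 475 = 225.3 MPa.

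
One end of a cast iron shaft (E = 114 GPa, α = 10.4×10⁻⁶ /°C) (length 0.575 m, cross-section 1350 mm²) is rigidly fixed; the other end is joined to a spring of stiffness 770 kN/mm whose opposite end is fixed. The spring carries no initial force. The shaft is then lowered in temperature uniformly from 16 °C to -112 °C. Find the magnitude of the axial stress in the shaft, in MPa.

σ ≈ 113 MPa (tensile)

The unrestrained thermal change is αΔT L = 10.4×10⁻⁶ × 128 × 575 = 0.7654 mm.
Let P be the tensile force in the spring. The shaft extends elastically by PL/(AE) and the spring stretches by P/k; together these equal δ_free.
So P = δ_free / [L/(AE) + 1/k] = 0.7654 / [ 575/(1350×114×10³) + 1/(770×10³) ].
P = 0.7654 / 5.035×10⁻⁶ = 152000 N.
σ = P/A = 152000/1350 = 112.6 MPa.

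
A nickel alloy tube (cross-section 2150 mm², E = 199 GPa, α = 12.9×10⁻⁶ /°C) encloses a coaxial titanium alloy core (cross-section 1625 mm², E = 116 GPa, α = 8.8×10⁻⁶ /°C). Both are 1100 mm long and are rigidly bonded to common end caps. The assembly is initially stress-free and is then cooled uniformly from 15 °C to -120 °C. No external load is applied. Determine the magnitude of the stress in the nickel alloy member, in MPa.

Both members must finish at the same length. With the larger α, the nickel alloy tends to over-contract; the plates restrain it, putting the nickel alloy in tension and the titanium alloy in compression. With no external load the two internal forces are equal and opposite, magnitude P.
Equating the net (thermal + elastic) strains gives |α₁ − α₂|·ΔT = P·[1/(A₁E₁) + 1/(A₂E₂)].
|α₁ − α₂|·ΔT = 4.1×10⁻⁶ × 135 = 0.0005535.
1/(A₁E₁) + 1/(A₂E₂) = 1/(2150×199×10³) + 1/(1625×116×10³) = 7.642×10⁻⁹ N⁻¹.
P = 0.0005535 / 7.642×10⁻⁹ = 72430 N = 72.43 kN.
σ_{nickel alloy} = P/A₁ = 72430/2150 = 33.69 MPa, tensile.

σ ≈ 33.7 MPa (tensile)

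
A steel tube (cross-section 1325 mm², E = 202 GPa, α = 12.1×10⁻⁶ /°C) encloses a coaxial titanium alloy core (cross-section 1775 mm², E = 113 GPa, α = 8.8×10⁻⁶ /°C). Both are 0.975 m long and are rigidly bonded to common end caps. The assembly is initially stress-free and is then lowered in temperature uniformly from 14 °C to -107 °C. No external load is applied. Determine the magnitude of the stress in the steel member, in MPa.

Both members must finish at the same length. With the larger α, the steel tends to over-contract; the plates restrain it, putting the steel in tension and the titanium alloy in compression. With no external load the two internal forces are equal and opposite, magnitude P.
Compatibility of the two members (thermal + elastic change equal): (α₁ − α₂)ΔT = P·[1/(A₁E₁) + 1/(A₂E₂)].
|α₁ − α₂|·ΔT = 3.3×10⁻⁶ × 121 = 0.0003993.
1/(A₁E₁) + 1/(A₂E₂) = 1/(1325×202×10³) + 1/(1775×113×10³) = 8.722×10⁻⁹ N⁻¹.
So P = 0.0003993 / 8.722×10⁻⁹ = 45.78 kN.
σ_{steel} = P/A₁ = 45780/1325 = 34.55 MPa, tensile.

σ ≈ 34.6 MPa (tensile)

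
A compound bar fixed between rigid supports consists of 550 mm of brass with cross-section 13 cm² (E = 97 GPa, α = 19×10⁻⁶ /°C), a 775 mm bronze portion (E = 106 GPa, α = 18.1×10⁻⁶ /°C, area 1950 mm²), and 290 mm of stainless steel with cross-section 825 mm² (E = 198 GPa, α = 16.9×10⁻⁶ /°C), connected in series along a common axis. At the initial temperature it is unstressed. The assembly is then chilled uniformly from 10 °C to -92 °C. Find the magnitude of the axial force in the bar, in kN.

P ≈ 303 kN (tensile)

Free thermal contraction of the whole bar: Σ αᵢΔT Lᵢ = 19×10⁻⁶×102×550 + 18.1×10⁻⁶×102×775 + 16.9×10⁻⁶×102×290 = 2.997 mm.
The rigid supports impose zero overall length change; the single axial force P common to all segments must satisfy P Σ Lᵢ/(AᵢEᵢ) = δ_free.
The series flexibility is Σ Lᵢ/(AᵢEᵢ) = 550/(1300×97×10³) + 775/(1950×106×10³) + 290/(825×198×10³) = 9.886×10⁻⁶ mm/N.
P = 2.997 / 9.886×10⁻⁶ = 303100 N = 303.1 kN, tensile.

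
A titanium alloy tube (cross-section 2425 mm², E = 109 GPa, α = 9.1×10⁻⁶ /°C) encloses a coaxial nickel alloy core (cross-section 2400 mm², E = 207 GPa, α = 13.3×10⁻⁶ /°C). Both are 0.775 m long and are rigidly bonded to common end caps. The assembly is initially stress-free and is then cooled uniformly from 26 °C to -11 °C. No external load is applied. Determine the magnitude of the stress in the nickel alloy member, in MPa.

σ ≈ 11.2 MPa (tensile)

The nickel alloy has the larger α, so on cooling it would change length more than the titanium alloy if both were free. The rigid plates force a common final length, so the nickel alloy is put into tension and the titanium alloy into compression, with equal and opposite forces P (no external load).
Compatibility of the two members (thermal + elastic change equal): (α₁ − α₂)ΔT = P·[1/(A₁E₁) + 1/(A₂E₂)].
|α₁ − α₂|·ΔT = 4.2×10⁻⁶ × 37 = 0.0001554.
1/(A₁E₁) + 1/(A₂E₂) = 1/(2425×109×10³) + 1/(2400×207×10³) = 5.796×10⁻⁹ N⁻¹.
P = 0.0001554 / 5.796×10⁻⁹ = 26810 N = 26.81 kN.
σ_{nickel alloy} = P/A₂ = 26810/2400 = 11.17 MPa, tensile.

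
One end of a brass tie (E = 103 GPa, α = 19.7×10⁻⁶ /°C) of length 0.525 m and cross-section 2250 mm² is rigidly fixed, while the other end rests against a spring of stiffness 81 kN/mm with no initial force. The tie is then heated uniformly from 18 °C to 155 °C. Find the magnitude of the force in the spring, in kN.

If the spring were absent the tie would lengthen by αΔT L = 19.7×10⁻⁶ × 137 × 525 = 1.417 mm.
Let P be the compressive force at the spring. The tie shortens elastically by PL/(AE) and the spring compresses by P/k; together these equal δ_free.
So P = δ_free / [L/(AE) + 1/k] = 1.417 / [ 525/(2250×103×10³) + 1/(81×10³) ].
P = 1.417 / 1.461×10⁻⁵ = 96980 N.

P ≈ 97 kN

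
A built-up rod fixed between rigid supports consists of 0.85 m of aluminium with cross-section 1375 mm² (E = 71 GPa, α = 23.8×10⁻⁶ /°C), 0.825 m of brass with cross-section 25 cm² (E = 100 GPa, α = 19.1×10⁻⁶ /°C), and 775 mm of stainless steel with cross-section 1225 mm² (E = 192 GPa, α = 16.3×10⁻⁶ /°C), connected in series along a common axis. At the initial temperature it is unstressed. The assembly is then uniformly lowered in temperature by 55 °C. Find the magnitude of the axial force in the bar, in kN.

P ≈ 175 kN (tensile)

Free thermal contraction of the whole bar: Σ αᵢΔT Lᵢ = 23.8×10⁻⁶×55×850 + 19.1×10⁻⁶×55×825 + 16.3×10⁻⁶×55×775 = 2.674 mm.
The rigid supports impose zero overall length change; the single axial force P common to all segments must satisfy P Σ Lᵢ/(AᵢEᵢ) = δ_free.
The series flexibility is Σ Lᵢ/(AᵢEᵢ) = 850/(1375×71×10³) + 825/(2500×100×10³) + 775/(1225×192×10³) = 1.53×10⁻⁵ mm/N.
So P = 2.674 / 1.53×10⁻⁵ = 174.8 kN, tensile.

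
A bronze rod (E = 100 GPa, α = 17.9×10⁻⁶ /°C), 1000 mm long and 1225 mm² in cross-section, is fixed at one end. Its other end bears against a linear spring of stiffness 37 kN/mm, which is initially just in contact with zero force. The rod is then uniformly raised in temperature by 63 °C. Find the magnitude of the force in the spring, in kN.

If the spring were absent the rod would lengthen by αΔT L = 17.9×10⁻⁶ × 63 × 1000 = 1.128 mm.
With a force P in the spring, the elastic change of the rod is PL/(AE) and that of the spring is P/k; compatibility requires their sum to equal δ_free.
So P = δ_free / [L/(AE) + 1/k] = 1.128 / [ 1000/(1225×100×10³) + 1/(37×10³) ].
P = 1.128 / 3.519×10⁻⁵ = 32050 N.

P ≈ 32 kN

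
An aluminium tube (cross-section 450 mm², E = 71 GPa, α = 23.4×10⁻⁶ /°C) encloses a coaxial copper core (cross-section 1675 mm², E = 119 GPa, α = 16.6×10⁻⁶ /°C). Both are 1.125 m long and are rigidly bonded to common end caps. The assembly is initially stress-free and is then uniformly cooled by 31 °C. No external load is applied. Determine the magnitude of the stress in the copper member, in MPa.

σ ≈ 3.47 MPa (compressive)

Both members must finish at the same length. With the larger α, the aluminium tends to over-contract; the plates restrain it, putting the aluminium in tension and the copper in compression. With no external load the two internal forces are equal and opposite, magnitude P.
Setting the final lengths equal and cancelling L: (α₁ − α₂)ΔT = P/(A₁E₁) + P/(A₂E₂).
|α₁ − α₂|·ΔT = 6.8×10⁻⁶ × 31 = 0.0002108.
1/(A₁E₁) + 1/(A₂E₂) = 1/(450×71×10³) + 1/(1675×119×10³) = 3.632×10⁻⁸ N⁻¹.
So P = 0.0002108 / 3.632×10⁻⁸ = 5.805 kN.
σ_{copper} = P/A₂ = 5805/1675 = 3.465 MPa, compressive.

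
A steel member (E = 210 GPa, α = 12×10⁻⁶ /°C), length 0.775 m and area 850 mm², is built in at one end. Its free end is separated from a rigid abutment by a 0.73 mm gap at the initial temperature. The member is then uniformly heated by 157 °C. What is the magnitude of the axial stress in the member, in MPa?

σ ≈ 198 MPa (compressive)

Unrestrained expansion: δ_free = αΔT L = 12×10⁻⁶ × 157 × 775 = 1.46 mm.
The gap closes (δ_free > 0.73 mm) and the wall then resists a further 1.46 − 0.73 = 0.7301 mm of expansion.
So σ = E(δ_free − g)/L = 210×10³ × 0.7301/775 = 197.8 MPa.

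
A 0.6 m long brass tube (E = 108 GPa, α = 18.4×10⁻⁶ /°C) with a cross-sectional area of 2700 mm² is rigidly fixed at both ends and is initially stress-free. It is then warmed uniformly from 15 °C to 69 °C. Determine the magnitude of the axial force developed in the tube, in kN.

P ≈ 290 kN (compressive)

With zero net strain, σ = E·αΔT = 108 GPa × 18.4×10⁻⁶ × 54 = 107.3 MPa.
Then P = σA = 107.3 × 2700 mm² = 289.7 kN, compressive.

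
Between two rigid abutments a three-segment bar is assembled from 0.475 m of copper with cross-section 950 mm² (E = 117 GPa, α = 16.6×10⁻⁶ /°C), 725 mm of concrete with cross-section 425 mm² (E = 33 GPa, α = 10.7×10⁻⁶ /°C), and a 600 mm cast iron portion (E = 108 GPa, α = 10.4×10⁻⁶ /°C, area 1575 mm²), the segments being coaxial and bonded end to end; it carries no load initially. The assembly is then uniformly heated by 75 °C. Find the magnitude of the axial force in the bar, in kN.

P ≈ 27.6 kN (compressive)

With the walls removed the bar would change length by δ_free = Σ αᵢΔT Lᵢ = 16.6×10⁻⁶×75×475 + 10.7×10⁻⁶×75×725 + 10.4×10⁻⁶×75×600 = 1.641 mm.
Since the ends are fixed, an axial force P builds up, equal in every segment, with P · Σ Lᵢ/(AᵢEᵢ) = δ_free.
Σ Lᵢ/(AᵢEᵢ) = 475/(950×117×10³) + 725/(425×33×10³) + 600/(1575×108×10³) = 5.949×10⁻⁵ mm/N.
So P = 1.641 / 5.949×10⁻⁵ = 27.59 kN, compressive.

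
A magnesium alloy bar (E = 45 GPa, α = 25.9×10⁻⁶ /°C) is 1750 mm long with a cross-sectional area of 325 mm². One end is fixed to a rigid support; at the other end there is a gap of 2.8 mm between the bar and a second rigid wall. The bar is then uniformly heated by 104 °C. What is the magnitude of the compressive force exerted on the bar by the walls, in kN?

Unrestrained expansion: δ_free = αΔT L = 25.9×10⁻⁶ × 104 × 1750 = 4.714 mm.
The gap closes (δ_free > 2.8 mm) and the wall then resists a further 4.714 − 2.8 = 1.914 mm of expansion.
Compatibility: PL/(AE) = 1.914 mm, so σ = P/A = E × (1.914/1750) = 49.21 MPa.
P = σA = 49.21 × 325 = 15.99 kN.

P ≈ 16 kN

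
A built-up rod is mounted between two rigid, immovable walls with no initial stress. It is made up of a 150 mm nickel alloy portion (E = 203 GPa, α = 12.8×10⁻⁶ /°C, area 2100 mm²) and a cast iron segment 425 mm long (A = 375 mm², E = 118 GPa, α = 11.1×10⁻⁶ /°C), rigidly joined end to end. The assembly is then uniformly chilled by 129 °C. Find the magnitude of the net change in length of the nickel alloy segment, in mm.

If the supports were absent, the total length change would be Σ αᵢΔT Lᵢ = 12.8×10⁻⁶×129×150 + 11.1×10⁻⁶×129×425 = 0.8562 mm.
The rigid supports impose zero overall length change; the single axial force P common to all segments must satisfy P Σ Lᵢ/(AᵢEᵢ) = δ_free.
The series flexibility is Σ Lᵢ/(AᵢEᵢ) = 150/(2100×203×10³) + 425/(375×118×10³) = 9.956×10⁻⁶ mm/N.
So P = 0.8562 / 9.956×10⁻⁶ = 86 kN, tensile.
For the nickel alloy segment, free thermal change = 12.8×10⁻⁶×129×150 = 0.2477 mm and elastic change from P = 86000×150/(2100×203×10³) = 0.03026 mm; these oppose, so the net change is 0.217 mm (segment shortens).

|ΔL| ≈ 0.217 mm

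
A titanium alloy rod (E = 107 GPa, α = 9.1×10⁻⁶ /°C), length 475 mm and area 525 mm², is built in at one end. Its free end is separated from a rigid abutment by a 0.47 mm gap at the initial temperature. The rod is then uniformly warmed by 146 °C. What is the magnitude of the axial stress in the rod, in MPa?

If the wall were absent the rod would grow by αΔT L = 9.1×10⁻⁶ × 146 × 475 = 0.6311 mm.
After closing the 0.47 mm clearance, 0.6311 − 0.47 = 0.1611 mm of expansion remains to be suppressed by the wall.
Compatibility: PL/(AE) = 0.1611 mm, so σ = P/A = E × (0.1611/475) = 36.29 MPa.

σ ≈ 36.3 MPa (compressive)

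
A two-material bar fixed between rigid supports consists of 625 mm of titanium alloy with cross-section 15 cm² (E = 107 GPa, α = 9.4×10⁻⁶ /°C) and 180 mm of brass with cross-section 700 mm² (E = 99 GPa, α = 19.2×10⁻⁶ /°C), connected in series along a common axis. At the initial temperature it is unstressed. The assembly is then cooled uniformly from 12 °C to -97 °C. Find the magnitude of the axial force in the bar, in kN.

P ≈ 157 kN (tensile)

Free thermal contraction of the whole bar: Σ αᵢΔT Lᵢ = 9.4×10⁻⁶×109×625 + 19.2×10⁻⁶×109×180 = 1.017 mm.
The rigid supports impose zero overall length change; the single axial force P common to all segments must satisfy P Σ Lᵢ/(AᵢEᵢ) = δ_free.
Σ Lᵢ/(AᵢEᵢ) = 625/(1500×107×10³) + 180/(700×99×10³) = 6.491×10⁻⁶ mm/N.
P = 1.017 / 6.491×10⁻⁶ = 156700 N = 156.7 kN, tensile.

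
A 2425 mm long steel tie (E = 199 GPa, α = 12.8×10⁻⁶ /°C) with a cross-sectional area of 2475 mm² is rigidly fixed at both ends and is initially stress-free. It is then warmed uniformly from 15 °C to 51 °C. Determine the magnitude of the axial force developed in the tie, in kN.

P ≈ 227 kN (compressive)

The ends cannot move, so σ = EαΔT = 199×10³ × 12.8×10⁻⁶ × 36 = 91.7 MPa.
P = AEαΔT = 2475 × 199×10³ × 12.8×10⁻⁶ × 36 = 227 kN (compressive).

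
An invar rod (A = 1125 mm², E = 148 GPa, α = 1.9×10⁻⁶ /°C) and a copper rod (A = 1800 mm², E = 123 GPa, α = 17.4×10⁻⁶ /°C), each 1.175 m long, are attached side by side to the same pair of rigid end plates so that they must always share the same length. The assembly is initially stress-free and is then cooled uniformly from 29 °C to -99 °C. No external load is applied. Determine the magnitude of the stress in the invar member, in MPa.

σ ≈ 168 MPa (compressive)

Both members must finish at the same length. With the larger α, the copper tends to over-contract; the plates restrain it, putting the copper in tension and the invar in compression. With no external load the two internal forces are equal and opposite, magnitude P.
Equating the net (thermal + elastic) strains gives |α₁ − α₂|·ΔT = P·[1/(A₁E₁) + 1/(A₂E₂)].
|α₁ − α₂|·ΔT = 15.5×10⁻⁶ × 128 = 0.001984.
1/(A₁E₁) + 1/(A₂E₂) = 1/(1125×148×10³) + 1/(1800×123×10³) = 1.052×10⁻⁸ N⁻¹.
P = 0.001984 / 1.052×10⁻⁸ = 188500 N = 188.5 kN.
σ_{invar} = P/A₁ = 188500/1125 = 167.6 MPa, compressive.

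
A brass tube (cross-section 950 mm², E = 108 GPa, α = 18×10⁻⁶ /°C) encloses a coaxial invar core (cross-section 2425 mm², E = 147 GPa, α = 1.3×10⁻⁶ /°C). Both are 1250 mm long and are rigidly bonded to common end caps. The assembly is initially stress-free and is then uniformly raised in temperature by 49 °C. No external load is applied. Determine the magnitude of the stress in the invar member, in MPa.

Equilibrium of a rigid end plate with no external load gives equal and opposite internal forces ±P in the two members. Since α_{brass} > α_{invar}, heating drives the brass into compression and the invar into tension.
Compatibility of the two members (thermal + elastic change equal): (α₁ − α₂)ΔT = P·[1/(A₁E₁) + 1/(A₂E₂)].
|α₁ − α₂|·ΔT = 16.7×10⁻⁶ × 49 = 0.0008183.
1/(A₁E₁) + 1/(A₂E₂) = 1/(950×108×10³) + 1/(2425×147×10³) = 1.255×10⁻⁸ N⁻¹.
P = 0.0008183 / 1.255×10⁻⁸ = 65190 N = 65.19 kN.
σ_{invar} = P/A₂ = 65190/2425 = 26.88 MPa, tensile.

σ ≈ 26.9 MPa (tensile)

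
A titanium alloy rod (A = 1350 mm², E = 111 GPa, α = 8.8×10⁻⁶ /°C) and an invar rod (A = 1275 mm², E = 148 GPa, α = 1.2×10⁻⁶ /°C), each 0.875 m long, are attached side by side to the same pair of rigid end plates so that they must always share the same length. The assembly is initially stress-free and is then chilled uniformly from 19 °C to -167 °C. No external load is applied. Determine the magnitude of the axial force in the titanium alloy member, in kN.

Both members must finish at the same length. With the larger α, the titanium alloy tends to over-contract; the plates restrain it, putting the titanium alloy in tension and the invar in compression. With no external load the two internal forces are equal and opposite, magnitude P.
Setting the final lengths equal and cancelling L: (α₁ − α₂)ΔT = P/(A₁E₁) + P/(A₂E₂).
|α₁ − α₂|·ΔT = 7.6×10⁻⁶ × 186 = 0.001414.
1/(A₁E₁) + 1/(A₂E₂) = 1/(1350×111×10³) + 1/(1275×148×10³) = 1.197×10⁻⁸ N⁻¹.
So P = 0.001414 / 1.197×10⁻⁸ = 118.1 kN.

P ≈ 118 kN (tensile in the titanium alloy)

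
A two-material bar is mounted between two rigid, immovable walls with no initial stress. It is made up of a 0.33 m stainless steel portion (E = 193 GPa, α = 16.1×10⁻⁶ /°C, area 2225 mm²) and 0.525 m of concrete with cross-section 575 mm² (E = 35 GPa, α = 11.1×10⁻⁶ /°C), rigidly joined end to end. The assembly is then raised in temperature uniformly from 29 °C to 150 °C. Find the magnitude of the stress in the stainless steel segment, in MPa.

σ ≈ 22.6 MPa (compressive)

With the walls removed the bar would change length by δ_free = Σ αᵢΔT Lᵢ = 16.1×10⁻⁶×121×330 + 11.1×10⁻⁶×121×525 = 1.348 mm.
Since the ends are fixed, an axial force P builds up, equal in every segment, with P · Σ Lᵢ/(AᵢEᵢ) = δ_free.
The series flexibility is Σ Lᵢ/(AᵢEᵢ) = 330/(2225×193×10³) + 525/(575×35×10³) = 2.686×10⁻⁵ mm/N.
Hence P = δ_free / Σ(L/AE) = 1.348/2.686×10⁻⁵ = 50.19 kN (compressive).
σ_{stainless steel} = P / A = 50190 / 2225 = 22.56 MPa.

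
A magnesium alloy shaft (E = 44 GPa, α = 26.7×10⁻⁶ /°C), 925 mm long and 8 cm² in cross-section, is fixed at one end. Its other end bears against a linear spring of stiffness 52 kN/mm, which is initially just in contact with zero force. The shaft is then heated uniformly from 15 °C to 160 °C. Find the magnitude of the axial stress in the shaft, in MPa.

σ ≈ 98.4 MPa (compressive)

If the spring were absent the shaft would lengthen by αΔT L = 26.7×10⁻⁶ × 145 × 925 = 3.581 mm.
Let P be the compressive force at the spring. The shaft shortens elastically by PL/(AE) and the spring compresses by P/k; together these equal δ_free.
So P = δ_free / [L/(AE) + 1/k] = 3.581 / [ 925/(800×44×10³) + 1/(52×10³) ].
P = 3.581 / 4.551×10⁻⁵ = 78690 N.
σ = P/A = 78690/800 = 98.36 MPa.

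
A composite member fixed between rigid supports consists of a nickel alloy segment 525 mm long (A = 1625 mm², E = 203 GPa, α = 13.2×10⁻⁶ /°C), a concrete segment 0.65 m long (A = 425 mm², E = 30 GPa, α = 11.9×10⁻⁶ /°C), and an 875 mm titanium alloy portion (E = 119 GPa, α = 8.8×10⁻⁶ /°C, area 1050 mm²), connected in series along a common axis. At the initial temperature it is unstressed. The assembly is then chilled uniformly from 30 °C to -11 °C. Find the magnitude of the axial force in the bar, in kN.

If the supports were absent, the total length change would be Σ αᵢΔT Lᵢ = 13.2×10⁻⁶×41×525 + 11.9×10⁻⁶×41×650 + 8.8×10⁻⁶×41×875 = 0.917 mm.
The rigid supports impose zero overall length change; the single axial force P common to all segments must satisfy P Σ Lᵢ/(AᵢEᵢ) = δ_free.
The series flexibility is Σ Lᵢ/(AᵢEᵢ) = 525/(1625×203×10³) + 650/(425×30×10³) + 875/(1050×119×10³) = 5.957×10⁻⁵ mm/N.
P = 0.917 / 5.957×10⁻⁵ = 15390 N = 15.39 kN, tensile.

P ≈ 15.4 kN (tensile)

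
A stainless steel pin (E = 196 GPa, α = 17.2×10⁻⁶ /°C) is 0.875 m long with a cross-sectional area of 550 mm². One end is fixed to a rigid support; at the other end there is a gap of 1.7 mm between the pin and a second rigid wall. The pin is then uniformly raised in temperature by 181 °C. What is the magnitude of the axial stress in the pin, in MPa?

σ ≈ 229 MPa (compressive)

Free thermal elongation = αΔT L = 17.2×10⁻⁶ × 181 × 875 = 2.724 mm.
This exceeds the 1.7 mm gap, so the wall pushes back. The portion of expansion that must be recovered elastically is δ_free − gap = 2.724 − 1.7 = 1.024 mm.
Compatibility: PL/(AE) = 1.024 mm, so σ = P/A = E × (1.024/875) = 229.4 MPa.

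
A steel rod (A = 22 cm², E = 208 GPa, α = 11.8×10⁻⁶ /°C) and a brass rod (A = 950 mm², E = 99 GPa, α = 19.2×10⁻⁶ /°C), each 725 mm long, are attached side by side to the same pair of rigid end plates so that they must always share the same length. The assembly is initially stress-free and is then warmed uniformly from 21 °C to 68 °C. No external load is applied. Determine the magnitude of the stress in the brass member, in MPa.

Equilibrium of a rigid end plate with no external load gives equal and opposite internal forces ±P in the two members. Since α_{brass} > α_{steel}, heating drives the brass into compression and the steel into tension.
Setting the final lengths equal and cancelling L: (α₁ − α₂)ΔT = P/(A₁E₁) + P/(A₂E₂).
|α₁ − α₂|·ΔT = 7.4×10⁻⁶ × 47 = 0.0003478.
1/(A₁E₁) + 1/(A₂E₂) = 1/(2200×208×10³) + 1/(950×99×10³) = 1.282×10⁻⁸ N⁻¹.
P = 0.0003478 / 1.282×10⁻⁸ = 27130 N = 27.13 kN.
σ_{brass} = P/A₂ = 27130/950 = 28.56 MPa, compressive.

σ ≈ 28.6 MPa (compressive)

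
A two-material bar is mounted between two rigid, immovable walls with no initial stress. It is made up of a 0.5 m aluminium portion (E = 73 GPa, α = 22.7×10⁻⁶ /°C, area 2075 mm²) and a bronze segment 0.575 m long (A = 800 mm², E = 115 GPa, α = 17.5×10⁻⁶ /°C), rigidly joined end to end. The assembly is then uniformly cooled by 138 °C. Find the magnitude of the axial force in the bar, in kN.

P ≈ 309 kN (tensile)

Free thermal contraction of the whole bar: Σ αᵢΔT Lᵢ = 22.7×10⁻⁶×138×500 + 17.5×10⁻⁶×138×575 = 2.955 mm.
Since the ends are fixed, an axial force P builds up, equal in every segment, with P · Σ Lᵢ/(AᵢEᵢ) = δ_free.
Σ Lᵢ/(AᵢEᵢ) = 500/(2075×73×10³) + 575/(800×115×10³) = 9.551×10⁻⁶ mm/N.
P = 2.955 / 9.551×10⁻⁶ = 309400 N = 309.4 kN, tensile.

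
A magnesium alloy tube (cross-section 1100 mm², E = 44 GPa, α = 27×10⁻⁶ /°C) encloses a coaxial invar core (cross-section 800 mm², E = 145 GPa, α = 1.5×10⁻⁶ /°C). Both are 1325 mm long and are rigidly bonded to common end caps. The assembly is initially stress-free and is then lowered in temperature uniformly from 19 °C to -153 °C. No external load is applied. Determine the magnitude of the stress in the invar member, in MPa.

σ ≈ 187 MPa (compressive)

Equilibrium of a rigid end plate with no external load gives equal and opposite internal forces ±P in the two members. Since α_{magnesium alloy} > α_{invar}, cooling drives the magnesium alloy into tension and the invar into compression.
Compatibility of the two members (thermal + elastic change equal): (α₁ − α₂)ΔT = P·[1/(A₁E₁) + 1/(A₂E₂)].
|α₁ − α₂|·ΔT = 25.5×10⁻⁶ × 172 = 0.004386.
1/(A₁E₁) + 1/(A₂E₂) = 1/(1100×44×10³) + 1/(800×145×10³) = 2.928×10⁻⁸ N⁻¹.
So P = 0.004386 / 2.928×10⁻⁸ = 149.8 kN.
σ_{invar} = P/A₂ = 149800/800 = 187.2 MPa, compressive.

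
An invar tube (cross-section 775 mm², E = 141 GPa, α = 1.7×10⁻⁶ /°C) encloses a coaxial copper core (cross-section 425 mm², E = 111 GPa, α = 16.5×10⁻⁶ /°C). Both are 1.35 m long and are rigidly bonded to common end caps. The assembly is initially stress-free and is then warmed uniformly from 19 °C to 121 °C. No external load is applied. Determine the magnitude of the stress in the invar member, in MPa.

Both members must finish at the same length. With the larger α, the copper tends to over-expand; the plates restrain it, putting the copper in compression and the invar in tension. With no external load the two internal forces are equal and opposite, magnitude P.
Compatibility of the two members (thermal + elastic change equal): (α₁ − α₂)ΔT = P·[1/(A₁E₁) + 1/(A₂E₂)].
|α₁ − α₂|·ΔT = 14.8×10⁻⁶ × 102 = 0.00151.
1/(A₁E₁) + 1/(A₂E₂) = 1/(775×141×10³) + 1/(425×111×10³) = 3.035×10⁻⁸ N⁻¹.
So P = 0.00151 / 3.035×10⁻⁸ = 49.74 kN.
σ_{invar} = P/A₁ = 49740/775 = 64.18 MPa, tensile.

σ ≈ 64.2 MPa (tensile)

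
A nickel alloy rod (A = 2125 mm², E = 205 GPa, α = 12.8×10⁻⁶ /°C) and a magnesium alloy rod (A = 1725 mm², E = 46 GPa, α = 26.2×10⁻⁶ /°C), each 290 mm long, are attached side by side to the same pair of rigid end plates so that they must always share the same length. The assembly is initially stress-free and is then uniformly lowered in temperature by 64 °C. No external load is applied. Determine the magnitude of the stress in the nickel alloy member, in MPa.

σ ≈ 27.1 MPa (compressive)

The magnesium alloy has the larger α, so on cooling it would change length more than the nickel alloy if both were free. The rigid plates force a common final length, so the magnesium alloy is put into tension and the nickel alloy into compression, with equal and opposite forces P (no external load).
Equating the net (thermal + elastic) strains gives |α₁ − α₂|·ΔT = P·[1/(A₁E₁) + 1/(A₂E₂)].
|α₁ − α₂|·ΔT = 13.4×10⁻⁶ × 64 = 0.0008576.
1/(A₁E₁) + 1/(A₂E₂) = 1/(2125×205×10³) + 1/(1725×46×10³) = 1.49×10⁻⁸ N⁻¹.
P = 0.0008576 / 1.49×10⁻⁸ = 57560 N = 57.56 kN.
σ_{nickel alloy} = P/A₁ = 57560/2125 = 27.09 MPa, compressive.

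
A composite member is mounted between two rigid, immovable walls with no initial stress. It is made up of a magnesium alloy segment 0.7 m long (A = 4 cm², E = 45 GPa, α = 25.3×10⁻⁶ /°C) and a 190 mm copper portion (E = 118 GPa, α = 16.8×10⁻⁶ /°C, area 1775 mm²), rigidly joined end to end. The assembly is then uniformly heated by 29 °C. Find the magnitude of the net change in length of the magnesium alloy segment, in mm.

If the supports were absent, the total length change would be Σ αᵢΔT Lᵢ = 25.3×10⁻⁶×29×700 + 16.8×10⁻⁶×29×190 = 0.6062 mm.
The walls prevent any net length change, so an axial force P (same in every segment) develops. Compatibility: P · Σ Lᵢ/(AᵢEᵢ) = δ_free.
Σ Lᵢ/(AᵢEᵢ) = 700/(400×45×10³) + 190/(1775×118×10³) = 3.98×10⁻⁵ mm/N.
Hence P = δ_free / Σ(L/AE) = 0.6062/3.98×10⁻⁵ = 15.23 kN (compressive).
For the magnesium alloy segment, free thermal change = 25.3×10⁻⁶×29×700 = 0.5136 mm and elastic change from P = 15230×700/(400×45×10³) = 0.5923 mm; these oppose, so the net change is 0.0788 mm (segment shortens).

|ΔL| ≈ 0.0788 mm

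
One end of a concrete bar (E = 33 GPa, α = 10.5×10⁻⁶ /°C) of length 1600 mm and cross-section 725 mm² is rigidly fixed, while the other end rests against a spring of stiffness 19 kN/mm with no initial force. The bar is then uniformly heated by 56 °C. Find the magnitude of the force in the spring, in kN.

If the spring were absent the bar would lengthen by αΔT L = 10.5×10⁻⁶ × 56 × 1600 = 0.9408 mm.
Let P be the compressive force at the spring. The bar shortens elastically by PL/(AE) and the spring compresses by P/k; together these equal δ_free.
So P = δ_free / [L/(AE) + 1/k] = 0.9408 / [ 1600/(725×33×10³) + 1/(19×10³) ].
P = 0.9408 / 0.0001195 = 7872 N.

P ≈ 7.87 kN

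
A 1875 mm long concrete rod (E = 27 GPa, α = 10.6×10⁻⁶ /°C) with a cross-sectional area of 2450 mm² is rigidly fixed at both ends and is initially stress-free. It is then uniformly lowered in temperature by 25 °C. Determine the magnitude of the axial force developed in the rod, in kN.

With zero net strain, σ = E·αΔT = 27 GPa × 10.6×10⁻⁶ × 25 = 7.155 MPa.
P = AEαΔT = 2450 × 27×10³ × 10.6×10⁻⁶ × 25 = 17.53 kN (tensile).

P ≈ 17.5 kN (tensile)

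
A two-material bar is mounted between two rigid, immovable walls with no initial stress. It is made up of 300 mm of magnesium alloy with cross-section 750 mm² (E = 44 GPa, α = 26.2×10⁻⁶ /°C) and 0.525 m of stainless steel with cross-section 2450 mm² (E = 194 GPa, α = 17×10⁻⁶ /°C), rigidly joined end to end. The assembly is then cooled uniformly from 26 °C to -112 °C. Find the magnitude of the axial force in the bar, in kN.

P ≈ 227 kN (tensile)

With the walls removed the bar would change length by δ_free = Σ αᵢΔT Lᵢ = 26.2×10⁻⁶×138×300 + 17×10⁻⁶×138×525 = 2.316 mm.
The rigid supports impose zero overall length change; the single axial force P common to all segments must satisfy P Σ Lᵢ/(AᵢEᵢ) = δ_free.
Σ Lᵢ/(AᵢEᵢ) = 300/(750×44×10³) + 525/(2450×194×10³) = 1.02×10⁻⁵ mm/N.
P = 2.316 / 1.02×10⁻⁵ = 227200 N = 227.2 kN, tensile.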